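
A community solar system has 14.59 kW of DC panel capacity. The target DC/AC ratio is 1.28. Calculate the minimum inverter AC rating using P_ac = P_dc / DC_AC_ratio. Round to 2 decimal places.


The inverter AC capacity is determined by the DC/AC ratio.
Given: P_dc = 14.59 kW, DC/AC ratio = 1.28
P_ac = P_dc / ratio = 14.59 / 1.28
P_ac = 11.40 kW

11.40


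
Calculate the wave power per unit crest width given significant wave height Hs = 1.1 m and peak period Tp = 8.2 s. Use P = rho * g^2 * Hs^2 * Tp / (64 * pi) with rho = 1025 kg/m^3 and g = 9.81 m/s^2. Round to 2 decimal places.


Apply wave power formula:
  g^2 = 9.81^2 = 96.2361
  Hs^2 = 1.1^2 = 1.21
  Numerator = rho * g^2 * Hs^2 * Tp = 1025 * 96.2361 * 1.21 * 8.2 = 978725.95
  Denominator = 64 * pi = 201.0619
  P = 978725.95 / 201.0619 = 4867.78 W/m

4867.78


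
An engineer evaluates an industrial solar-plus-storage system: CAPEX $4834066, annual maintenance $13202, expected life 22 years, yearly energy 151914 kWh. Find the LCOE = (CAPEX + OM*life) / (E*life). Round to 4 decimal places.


Total cost = CAPEX + OM * lifetime = 4834066 + 13202 * 22 = 4834066 + 290444 = 5124510
Total generation = annual * lifetime = 151914 * 22 = 3342108 kWh
LCOE = 5124510 / 3342108
LCOE = 1.5333 $/kWh

1.5333


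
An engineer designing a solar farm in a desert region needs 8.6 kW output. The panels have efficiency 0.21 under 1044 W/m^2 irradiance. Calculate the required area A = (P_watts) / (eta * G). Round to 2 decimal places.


Convert target power to watts: P = 8.6 * 1000 = 8600.0 W
Compute denominator: eta * G = 0.21 * 1044 = 219.24
Required area A = P / (eta * G) = 8600.0 / 219.24
A = 39.23 m^2

39.23


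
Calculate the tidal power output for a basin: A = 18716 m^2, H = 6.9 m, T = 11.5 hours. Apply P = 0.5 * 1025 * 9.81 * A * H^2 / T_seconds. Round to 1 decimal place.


Convert period to seconds: T = 11.5 * 3600 = 41400.0 s
H^2 = 6.9^2 = 47.61
P = 0.5 * rho * g * A * H^2 / T
P = 0.5 * 1025 * 9.81 * 18716 * 47.61 / 41400.0
P = 108211.6 W

108211.6


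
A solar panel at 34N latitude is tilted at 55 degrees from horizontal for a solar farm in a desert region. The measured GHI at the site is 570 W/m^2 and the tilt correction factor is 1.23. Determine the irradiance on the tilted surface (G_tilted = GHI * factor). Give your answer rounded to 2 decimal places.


Identify the given values:
  GHI = 570 W/m^2, tilt correction factor = 1.23
Apply the formula G_tilted = GHI * factor:
  G_tilted = 570 * 1.23
  G_tilted = 701.10 W/m^2

701.10


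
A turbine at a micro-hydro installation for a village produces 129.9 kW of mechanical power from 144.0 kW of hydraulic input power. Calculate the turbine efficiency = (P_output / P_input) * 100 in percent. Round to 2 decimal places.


Turbine efficiency = (output power / input power) * 100
eta = (129.9 / 144.0) * 100
eta = 90.21%

90.21


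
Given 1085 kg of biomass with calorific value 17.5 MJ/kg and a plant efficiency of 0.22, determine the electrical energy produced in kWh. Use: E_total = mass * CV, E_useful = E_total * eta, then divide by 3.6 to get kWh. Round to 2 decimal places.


Total energy = mass * CV = 1085 * 17.5 = 18987.5 MJ
Useful energy = total * eta = 18987.5 * 0.22 = 4177.25 MJ
Convert to kWh: 4177.25 / 3.6
Useful energy = 1160.35 kWh

1160.35


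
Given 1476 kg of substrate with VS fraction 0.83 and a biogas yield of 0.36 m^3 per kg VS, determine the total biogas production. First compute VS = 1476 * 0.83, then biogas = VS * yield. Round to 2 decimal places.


Compute volatile solids:
  VS = mass * VS_fraction = 1476 * 0.83 = 1225.08 kg
Calculate biogas volume:
  Biogas = VS * specific_yield = 1225.08 * 0.36
  Biogas = 441.03 m^3

441.03


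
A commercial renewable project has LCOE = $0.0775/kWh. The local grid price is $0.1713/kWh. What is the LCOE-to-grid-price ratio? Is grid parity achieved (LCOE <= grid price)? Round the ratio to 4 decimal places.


Compare LCOE to grid price:
  LCOE = $0.0775/kWh, Grid price = $0.1713/kWh
  Ratio = LCOE / grid_price = 0.0775 / 0.1713 = 0.4524
  Grid parity achieved (ratio <= 1)? yes

0.4524


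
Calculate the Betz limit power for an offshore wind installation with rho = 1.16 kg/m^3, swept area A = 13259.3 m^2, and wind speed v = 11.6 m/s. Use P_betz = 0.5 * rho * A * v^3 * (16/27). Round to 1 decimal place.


The Betz coefficient Cp_max = 16/27 = 0.5926
v^3 = 11.6^3 = 1560.896
P_betz = 0.5 * rho * A * v^3 * Cp_max
P_betz = 0.5 * 1.16 * 13259.3 * 1560.896 * 0.5926
P_betz = 7113425.3 W

7113425.3


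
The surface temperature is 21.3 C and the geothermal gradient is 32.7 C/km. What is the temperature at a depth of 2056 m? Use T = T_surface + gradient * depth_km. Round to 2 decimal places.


Convert depth to km: 2056 / 1000 = 2.056 km
Temperature increase = gradient * depth_km = 32.7 * 2.056 = 67.23 C
Temperature at depth = T_surface + delta_T = 21.3 + 67.23
T = 88.53 C

88.53


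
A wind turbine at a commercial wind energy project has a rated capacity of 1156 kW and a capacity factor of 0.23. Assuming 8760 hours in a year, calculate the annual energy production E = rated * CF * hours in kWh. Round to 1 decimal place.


Annual energy = rated_kW * capacity_factor * hours_per_year
Given: P_rated = 1156 kW, CF = 0.23, hours = 8760
E = 1156 * 0.23 * 8760
E = 2329108.8 kWh

2329108.8


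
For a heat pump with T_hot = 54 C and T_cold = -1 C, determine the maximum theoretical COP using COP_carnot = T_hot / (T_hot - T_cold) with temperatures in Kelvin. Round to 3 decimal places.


Convert to Kelvin:
  T_hot = 54 + 273.15 = 327.15 K
  T_cold = -1 + 273.15 = 272.15 K
Apply Carnot COP formula:
  COP = T_hot_K / (T_hot_K - T_cold_K) = 327.15 / 55.0
  COP = 5.948

5.948


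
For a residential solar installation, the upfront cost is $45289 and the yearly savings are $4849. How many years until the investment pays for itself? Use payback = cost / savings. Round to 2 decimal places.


Simple payback period = initial cost / annual savings
Payback = 45289 / 4849
Payback = 9.34 years

9.34


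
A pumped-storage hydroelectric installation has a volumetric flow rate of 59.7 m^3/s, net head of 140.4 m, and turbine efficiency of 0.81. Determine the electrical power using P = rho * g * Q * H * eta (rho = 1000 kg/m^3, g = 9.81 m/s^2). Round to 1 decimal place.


Apply the hydropower formula P = rho * g * Q * H * eta
rho * g = 1000 * 9.81 = 9810.0
P = 9810.0 * 59.7 * 140.4 * 0.81
P = 66603256.7 W

66603256.7


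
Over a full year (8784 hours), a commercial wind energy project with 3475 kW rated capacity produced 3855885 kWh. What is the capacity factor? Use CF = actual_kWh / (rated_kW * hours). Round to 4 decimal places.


Capacity factor = actual output / maximum possible output
Maximum possible = rated * hours = 3475 * 8784 = 30524400 kWh
CF = 3855885 / 30524400
CF = 0.1263

0.1263


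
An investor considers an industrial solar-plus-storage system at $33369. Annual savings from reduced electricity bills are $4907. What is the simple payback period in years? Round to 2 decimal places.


Simple payback period = initial cost / annual savings
Payback = 33369 / 4907
Payback = 6.80 years

6.80


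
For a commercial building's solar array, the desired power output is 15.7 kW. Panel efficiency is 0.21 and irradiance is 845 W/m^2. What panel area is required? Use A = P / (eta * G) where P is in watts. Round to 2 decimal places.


Convert target power to watts: P = 15.7 * 1000 = 15700.0 W
Compute denominator: eta * G = 0.21 * 845 = 177.45
Required area A = P / (eta * G) = 15700.0 / 177.45
A = 88.48 m^2

88.48


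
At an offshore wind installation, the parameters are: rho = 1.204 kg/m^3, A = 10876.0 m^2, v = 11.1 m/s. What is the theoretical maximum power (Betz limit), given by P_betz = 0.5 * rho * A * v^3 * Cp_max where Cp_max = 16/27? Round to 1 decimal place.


The Betz coefficient Cp_max = 16/27 = 0.5926
v^3 = 11.1^3 = 1367.631
P_betz = 0.5 * rho * A * v^3 * Cp_max
P_betz = 0.5 * 1.204 * 10876.0 * 1367.631 * 0.5926
P_betz = 5306288.3 W

5306288.3


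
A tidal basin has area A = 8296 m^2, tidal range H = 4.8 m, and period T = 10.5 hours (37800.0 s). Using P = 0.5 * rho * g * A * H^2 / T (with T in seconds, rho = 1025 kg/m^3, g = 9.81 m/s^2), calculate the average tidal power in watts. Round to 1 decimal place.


Convert period to seconds: T = 10.5 * 3600 = 37800.0 s
H^2 = 4.8^2 = 23.04
P = 0.5 * rho * g * A * H^2 / T
P = 0.5 * 1025 * 9.81 * 8296 * 23.04 / 37800.0
P = 25422.7 W

25422.7


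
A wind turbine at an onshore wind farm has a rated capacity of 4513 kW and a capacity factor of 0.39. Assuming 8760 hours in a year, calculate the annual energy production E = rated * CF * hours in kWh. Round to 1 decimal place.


Annual energy = rated_kW * capacity_factor * hours_per_year
Given: P_rated = 4513 kW, CF = 0.39, hours = 8760
E = 4513 * 0.39 * 8760
E = 15418213.2 kWh

15418213.2


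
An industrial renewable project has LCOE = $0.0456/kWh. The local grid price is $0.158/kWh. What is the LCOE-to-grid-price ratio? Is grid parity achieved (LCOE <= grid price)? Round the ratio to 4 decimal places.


Compare LCOE to grid price:
  LCOE = $0.0456/kWh, Grid price = $0.158/kWh
  Ratio = LCOE / grid_price = 0.0456 / 0.158 = 0.2886
  Grid parity achieved (ratio <= 1)? yes

0.2886


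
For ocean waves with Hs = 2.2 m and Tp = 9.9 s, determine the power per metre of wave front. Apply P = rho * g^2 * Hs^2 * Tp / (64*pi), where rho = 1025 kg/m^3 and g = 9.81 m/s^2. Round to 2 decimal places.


Apply wave power formula:
  g^2 = 9.81^2 = 96.2361
  Hs^2 = 2.2^2 = 4.84
  Numerator = rho * g^2 * Hs^2 * Tp = 1025 * 96.2361 * 4.84 * 9.9 = 4726530.19
  Denominator = 64 * pi = 201.0619
  P = 4726530.19 / 201.0619 = 23507.83 W/m

23507.83


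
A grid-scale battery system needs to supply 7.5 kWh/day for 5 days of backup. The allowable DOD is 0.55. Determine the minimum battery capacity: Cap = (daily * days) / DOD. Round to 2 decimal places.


Total energy needed = daily * days = 7.5 * 5 = 37.5 kWh
Account for depth of discharge:
  Cap = total_energy / DOD = 37.5 / 0.55
  Cap = 68.18 kWh

68.18


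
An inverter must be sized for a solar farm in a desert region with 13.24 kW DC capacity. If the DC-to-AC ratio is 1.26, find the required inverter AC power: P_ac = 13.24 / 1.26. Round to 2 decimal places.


The inverter AC capacity is determined by the DC/AC ratio.
Given: P_dc = 13.24 kW, DC/AC ratio = 1.26
P_ac = P_dc / ratio = 13.24 / 1.26
P_ac = 10.51 kW

10.51


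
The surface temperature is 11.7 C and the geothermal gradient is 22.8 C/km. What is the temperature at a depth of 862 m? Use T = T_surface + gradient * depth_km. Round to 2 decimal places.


Convert depth to km: 862 / 1000 = 0.862 km
Temperature increase = gradient * depth_km = 22.8 * 0.862 = 19.65 C
Temperature at depth = T_surface + delta_T = 11.7 + 19.65
T = 31.35 C

31.35


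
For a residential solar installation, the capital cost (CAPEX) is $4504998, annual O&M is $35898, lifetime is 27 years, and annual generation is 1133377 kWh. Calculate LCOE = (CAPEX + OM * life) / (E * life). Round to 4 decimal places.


Total cost = CAPEX + OM * lifetime = 4504998 + 35898 * 27 = 4504998 + 969246 = 5474244
Total generation = annual * lifetime = 1133377 * 27 = 30601179 kWh
LCOE = 5474244 / 30601179
LCOE = 0.1789 $/kWh

0.1789


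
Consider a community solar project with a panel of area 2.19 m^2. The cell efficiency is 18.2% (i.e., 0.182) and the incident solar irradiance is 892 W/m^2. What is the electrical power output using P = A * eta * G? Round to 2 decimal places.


Use the solar power formula P = A * eta * G.
Given: A = 2.19 m^2, eta = 0.182, G = 892 W/m^2
P = 2.19 * 0.182 * 892
P = 355.53 W

355.53


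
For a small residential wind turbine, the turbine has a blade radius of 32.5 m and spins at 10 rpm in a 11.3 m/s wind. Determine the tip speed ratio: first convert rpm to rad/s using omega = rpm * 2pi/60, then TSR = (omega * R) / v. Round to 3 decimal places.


Convert rotational speed to rad/s:
  omega = 10 * 2 * pi / 60 = 1.0472 rad/s
Compute tip speed:
  v_tip = omega * R = 1.0472 * 32.5 = 34.034 m/s
Tip speed ratio:
  TSR = v_tip / v_wind = 34.034 / 11.3 = 3.012

3.012


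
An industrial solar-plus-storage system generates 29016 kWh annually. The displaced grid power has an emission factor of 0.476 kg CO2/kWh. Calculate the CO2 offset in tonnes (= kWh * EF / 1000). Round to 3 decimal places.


CO2 offset in kg = generation * emission_factor
CO2 offset = 29016 * 0.476 = 13811.62 kg
Convert to tonnes:
  CO2 offset = 13811.62 / 1000 = 13.812 tonnes

13.812


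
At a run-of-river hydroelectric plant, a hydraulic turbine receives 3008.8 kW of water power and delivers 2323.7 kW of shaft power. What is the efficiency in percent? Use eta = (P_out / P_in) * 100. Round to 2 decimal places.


Turbine efficiency = (output power / input power) * 100
eta = (2323.7 / 3008.8) * 100
eta = 77.23%

77.23


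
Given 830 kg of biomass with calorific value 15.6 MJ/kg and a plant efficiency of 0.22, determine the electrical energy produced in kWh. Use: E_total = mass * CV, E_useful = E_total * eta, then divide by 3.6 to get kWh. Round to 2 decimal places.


Total energy = mass * CV = 830 * 15.6 = 12948.0 MJ
Useful energy = total * eta = 12948.0 * 0.22 = 2848.56 MJ
Convert to kWh: 2848.56 / 3.6
Useful energy = 791.27 kWh

791.27


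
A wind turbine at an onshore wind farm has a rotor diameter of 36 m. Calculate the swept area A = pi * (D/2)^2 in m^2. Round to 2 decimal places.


Compute the rotor radius:
  r = D / 2 = 36 / 2 = 18.0 m
Calculate swept area:
  A = pi * r^2 = pi * 18.0^2
  A = 1017.88 m^2

1017.88


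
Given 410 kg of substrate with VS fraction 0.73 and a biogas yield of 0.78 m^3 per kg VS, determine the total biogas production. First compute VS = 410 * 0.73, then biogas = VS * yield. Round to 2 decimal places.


Compute volatile solids:
  VS = mass * VS_fraction = 410 * 0.73 = 299.3 kg
Calculate biogas volume:
  Biogas = VS * specific_yield = 299.3 * 0.78
  Biogas = 233.45 m^3

233.45


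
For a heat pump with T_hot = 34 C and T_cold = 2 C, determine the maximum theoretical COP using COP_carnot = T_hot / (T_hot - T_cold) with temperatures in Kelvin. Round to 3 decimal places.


Convert to Kelvin:
  T_hot = 34 + 273.15 = 307.15 K
  T_cold = 2 + 273.15 = 275.15 K
Apply Carnot COP formula:
  COP = T_hot_K / (T_hot_K - T_cold_K) = 307.15 / 32.0
  COP = 9.598

9.598


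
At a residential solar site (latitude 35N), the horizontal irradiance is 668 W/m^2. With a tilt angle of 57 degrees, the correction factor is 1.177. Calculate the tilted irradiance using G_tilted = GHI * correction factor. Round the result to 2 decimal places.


Identify the given values:
  GHI = 668 W/m^2, tilt correction factor = 1.177
Apply the formula G_tilted = GHI * factor:
  G_tilted = 668 * 1.177
  G_tilted = 786.24 W/m^2

786.24


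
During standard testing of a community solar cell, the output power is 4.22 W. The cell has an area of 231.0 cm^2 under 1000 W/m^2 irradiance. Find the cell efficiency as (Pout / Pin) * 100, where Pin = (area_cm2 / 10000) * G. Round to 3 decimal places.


First compute the input power:
  Pin = area_cm2 / 10000 * G = 231.0 / 10000 * 1000 = 23.1 W
Then compute efficiency:
  Efficiency = (Pout / Pin) * 100 = (4.22 / 23.1) * 100
  Efficiency = 18.268%

18.268


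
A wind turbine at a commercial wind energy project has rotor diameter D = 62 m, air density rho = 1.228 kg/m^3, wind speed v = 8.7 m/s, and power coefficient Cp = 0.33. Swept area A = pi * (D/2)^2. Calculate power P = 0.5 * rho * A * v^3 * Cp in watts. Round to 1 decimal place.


Step 1 -- Compute swept area:
  A = pi * (D/2)^2 = pi * (62/2)^2 = 3019.07 m^2
Step 2 -- Apply wind power equation:
  P = 0.5 * rho * A * v^3 * Cp
  v^3 = 8.7^3 = 658.503
  P = 0.5 * 1.228 * 3019.07 * 658.503 * 0.33
  P = 402822.1 W

402822.1


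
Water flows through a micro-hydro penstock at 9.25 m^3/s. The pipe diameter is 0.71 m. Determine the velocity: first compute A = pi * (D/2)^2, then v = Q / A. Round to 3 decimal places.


Compute pipe cross-sectional area:
  A = pi * (D/2)^2 = pi * (0.71/2)^2 = 0.3959 m^2
Calculate velocity:
  v = Q / A = 9.25 / 0.3959
  v = 23.363 m/s

23.363


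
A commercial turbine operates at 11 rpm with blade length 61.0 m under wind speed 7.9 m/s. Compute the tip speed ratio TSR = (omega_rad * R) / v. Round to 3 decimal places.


Convert rotational speed to rad/s:
  omega = 11 * 2 * pi / 60 = 1.1519 rad/s
Compute tip speed:
  v_tip = omega * R = 1.1519 * 61.0 = 70.267 m/s
Tip speed ratio:
  TSR = v_tip / v_wind = 70.267 / 7.9 = 8.895

8.895


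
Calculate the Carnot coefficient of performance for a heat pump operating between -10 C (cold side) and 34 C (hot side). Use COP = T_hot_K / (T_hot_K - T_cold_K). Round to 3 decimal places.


Convert to Kelvin:
  T_hot = 34 + 273.15 = 307.15 K
  T_cold = -10 + 273.15 = 263.15 K
Apply Carnot COP formula:
  COP = T_hot_K / (T_hot_K - T_cold_K) = 307.15 / 44.0
  COP = 6.981

6.981


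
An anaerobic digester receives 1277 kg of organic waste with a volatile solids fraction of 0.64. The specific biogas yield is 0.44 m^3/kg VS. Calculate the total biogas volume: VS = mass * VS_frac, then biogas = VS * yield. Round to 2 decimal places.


Compute volatile solids:
  VS = mass * VS_fraction = 1277 * 0.64 = 817.28 kg
Calculate biogas volume:
  Biogas = VS * specific_yield = 817.28 * 0.44
  Biogas = 359.60 m^3

359.60


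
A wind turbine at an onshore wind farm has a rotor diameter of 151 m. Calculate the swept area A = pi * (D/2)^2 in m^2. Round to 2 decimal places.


Compute the rotor radius:
  r = D / 2 = 151 / 2 = 75.5 m
Calculate swept area:
  A = pi * r^2 = pi * 75.5^2
  A = 17907.86 m^2

17907.86


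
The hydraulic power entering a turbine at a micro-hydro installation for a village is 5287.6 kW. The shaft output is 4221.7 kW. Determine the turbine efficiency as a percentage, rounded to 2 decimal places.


Turbine efficiency = (output power / input power) * 100
eta = (4221.7 / 5287.6) * 100
eta = 79.84%

79.84


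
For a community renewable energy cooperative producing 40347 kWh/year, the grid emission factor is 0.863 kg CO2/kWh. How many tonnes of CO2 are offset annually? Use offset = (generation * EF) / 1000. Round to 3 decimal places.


CO2 offset in kg = generation * emission_factor
CO2 offset = 40347 * 0.863 = 34819.46 kg
Convert to tonnes:
  CO2 offset = 34819.46 / 1000 = 34.819 tonnes

34.819


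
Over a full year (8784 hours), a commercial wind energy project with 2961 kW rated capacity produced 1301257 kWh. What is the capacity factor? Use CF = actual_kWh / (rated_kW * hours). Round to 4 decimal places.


Capacity factor = actual output / maximum possible output
Maximum possible = rated * hours = 2961 * 8784 = 26009424 kWh
CF = 1301257 / 26009424
CF = 0.0500

0.0500


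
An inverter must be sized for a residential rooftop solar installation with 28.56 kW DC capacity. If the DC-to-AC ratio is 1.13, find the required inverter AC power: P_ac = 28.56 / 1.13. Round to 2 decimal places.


The inverter AC capacity is determined by the DC/AC ratio.
Given: P_dc = 28.56 kW, DC/AC ratio = 1.13
P_ac = P_dc / ratio = 28.56 / 1.13
P_ac = 25.27 kW

25.27


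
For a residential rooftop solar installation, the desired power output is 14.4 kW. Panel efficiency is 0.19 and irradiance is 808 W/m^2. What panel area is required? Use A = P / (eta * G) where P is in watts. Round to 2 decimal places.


Convert target power to watts: P = 14.4 * 1000 = 14400.0 W
Compute denominator: eta * G = 0.19 * 808 = 153.52
Required area A = P / (eta * G) = 14400.0 / 153.52
A = 93.80 m^2

93.80


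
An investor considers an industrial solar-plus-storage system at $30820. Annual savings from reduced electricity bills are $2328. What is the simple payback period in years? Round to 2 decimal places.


Simple payback period = initial cost / annual savings
Payback = 30820 / 2328
Payback = 13.24 years

13.24


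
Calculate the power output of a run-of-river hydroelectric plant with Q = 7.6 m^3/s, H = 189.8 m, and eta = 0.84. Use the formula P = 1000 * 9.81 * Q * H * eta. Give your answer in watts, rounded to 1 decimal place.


Apply the hydropower formula P = rho * g * Q * H * eta
rho * g = 1000 * 9.81 = 9810.0
P = 9810.0 * 7.6 * 189.8 * 0.84
P = 11886612.2 W

11886612.2


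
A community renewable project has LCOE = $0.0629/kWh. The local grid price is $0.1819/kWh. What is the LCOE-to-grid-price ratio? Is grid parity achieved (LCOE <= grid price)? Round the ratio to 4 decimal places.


Compare LCOE to grid price:
  LCOE = $0.0629/kWh, Grid price = $0.1819/kWh
  Ratio = LCOE / grid_price = 0.0629 / 0.1819 = 0.3458
  Grid parity achieved (ratio <= 1)? yes

0.3458


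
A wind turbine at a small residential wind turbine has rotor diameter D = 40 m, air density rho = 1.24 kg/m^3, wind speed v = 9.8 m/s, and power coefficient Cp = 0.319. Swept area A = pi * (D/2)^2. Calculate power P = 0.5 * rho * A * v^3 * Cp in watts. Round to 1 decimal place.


Step 1 -- Compute swept area:
  A = pi * (D/2)^2 = pi * (40/2)^2 = 1256.64 m^2
Step 2 -- Apply wind power equation:
  P = 0.5 * rho * A * v^3 * Cp
  v^3 = 9.8^3 = 941.192
  P = 0.5 * 1.24 * 1256.64 * 941.192 * 0.319
  P = 233921.7 W

233921.7


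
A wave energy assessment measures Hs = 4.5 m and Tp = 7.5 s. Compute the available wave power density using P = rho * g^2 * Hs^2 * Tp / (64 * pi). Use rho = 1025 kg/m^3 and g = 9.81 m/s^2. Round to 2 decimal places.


Apply wave power formula:
  g^2 = 9.81^2 = 96.2361
  Hs^2 = 4.5^2 = 20.25
  Numerator = rho * g^2 * Hs^2 * Tp = 1025 * 96.2361 * 20.25 * 7.5 = 14981254.13
  Denominator = 64 * pi = 201.0619
  P = 14981254.13 / 201.0619 = 74510.65 W/m

74510.65


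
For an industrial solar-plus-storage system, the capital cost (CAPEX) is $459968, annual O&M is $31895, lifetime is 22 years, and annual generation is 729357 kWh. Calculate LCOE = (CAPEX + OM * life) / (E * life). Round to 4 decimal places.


Total cost = CAPEX + OM * lifetime = 459968 + 31895 * 22 = 459968 + 701690 = 1161658
Total generation = annual * lifetime = 729357 * 22 = 16045854 kWh
LCOE = 1161658 / 16045854
LCOE = 0.0724 $/kWh

0.0724


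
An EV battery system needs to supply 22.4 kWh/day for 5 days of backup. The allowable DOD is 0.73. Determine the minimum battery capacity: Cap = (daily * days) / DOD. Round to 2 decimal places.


Total energy needed = daily * days = 22.4 * 5 = 112.0 kWh
Account for depth of discharge:
  Cap = total_energy / DOD = 112.0 / 0.73
  Cap = 153.42 kWh

153.42


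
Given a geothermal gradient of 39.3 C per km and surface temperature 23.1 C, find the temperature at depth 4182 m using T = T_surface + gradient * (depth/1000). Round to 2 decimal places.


Convert depth to km: 4182 / 1000 = 4.182 km
Temperature increase = gradient * depth_km = 39.3 * 4.182 = 164.35 C
Temperature at depth = T_surface + delta_T = 23.1 + 164.35
T = 187.45 C

187.45


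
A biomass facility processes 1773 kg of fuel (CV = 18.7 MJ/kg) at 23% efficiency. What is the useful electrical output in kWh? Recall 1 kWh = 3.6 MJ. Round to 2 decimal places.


Total energy = mass * CV = 1773 * 18.7 = 33155.1 MJ
Useful energy = total * eta = 33155.1 * 0.23 = 7625.67 MJ
Convert to kWh: 7625.67 / 3.6
Useful energy = 2118.24 kWh

2118.24


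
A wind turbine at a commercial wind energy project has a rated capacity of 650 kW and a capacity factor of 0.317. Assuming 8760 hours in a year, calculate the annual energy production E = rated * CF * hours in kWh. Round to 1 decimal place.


Annual energy = rated_kW * capacity_factor * hours_per_year
Given: P_rated = 650 kW, CF = 0.317, hours = 8760
E = 650 * 0.317 * 8760
E = 1804998.0 kWh

1804998.0


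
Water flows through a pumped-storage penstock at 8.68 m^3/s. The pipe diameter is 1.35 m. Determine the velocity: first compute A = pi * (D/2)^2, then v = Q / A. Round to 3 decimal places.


Compute pipe cross-sectional area:
  A = pi * (D/2)^2 = pi * (1.35/2)^2 = 1.4314 m^2
Calculate velocity:
  v = Q / A = 8.68 / 1.4314
  v = 6.064 m/s

6.064


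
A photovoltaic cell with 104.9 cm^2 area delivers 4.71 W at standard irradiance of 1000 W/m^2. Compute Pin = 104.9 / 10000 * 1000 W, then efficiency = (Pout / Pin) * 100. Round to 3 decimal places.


First compute the input power:
  Pin = area_cm2 / 10000 * G = 104.9 / 10000 * 1000 = 10.49 W
Then compute efficiency:
  Efficiency = (Pout / Pin) * 100 = (4.71 / 10.49) * 100
  Efficiency = 44.900%

44.900


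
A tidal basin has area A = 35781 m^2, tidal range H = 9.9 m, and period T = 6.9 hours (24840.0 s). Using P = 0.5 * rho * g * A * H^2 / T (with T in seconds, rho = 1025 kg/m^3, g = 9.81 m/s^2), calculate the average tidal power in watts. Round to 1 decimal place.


Convert period to seconds: T = 6.9 * 3600 = 24840.0 s
H^2 = 9.9^2 = 98.01
P = 0.5 * rho * g * A * H^2 / T
P = 0.5 * 1025 * 9.81 * 35781 * 98.01 / 24840.0
P = 709797.0 W

709797.0


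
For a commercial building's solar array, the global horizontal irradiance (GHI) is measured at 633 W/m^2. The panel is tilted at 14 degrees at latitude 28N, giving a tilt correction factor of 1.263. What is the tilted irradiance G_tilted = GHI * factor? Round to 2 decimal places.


Identify the given values:
  GHI = 633 W/m^2, tilt correction factor = 1.263
Apply the formula G_tilted = GHI * factor:
  G_tilted = 633 * 1.263
  G_tilted = 799.48 W/m^2

799.48


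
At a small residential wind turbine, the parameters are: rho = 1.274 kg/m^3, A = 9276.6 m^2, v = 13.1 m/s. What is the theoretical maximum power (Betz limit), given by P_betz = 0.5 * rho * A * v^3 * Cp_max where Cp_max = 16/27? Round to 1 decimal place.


The Betz coefficient Cp_max = 16/27 = 0.5926
v^3 = 13.1^3 = 2248.091
P_betz = 0.5 * rho * A * v^3 * Cp_max
P_betz = 0.5 * 1.274 * 9276.6 * 2248.091 * 0.5926
P_betz = 7872240.8 W

7872240.8


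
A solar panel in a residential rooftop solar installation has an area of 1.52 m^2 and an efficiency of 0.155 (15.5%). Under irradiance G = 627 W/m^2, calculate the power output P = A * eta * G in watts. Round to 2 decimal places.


Use the solar power formula P = A * eta * G.
Given: A = 1.52 m^2, eta = 0.155, G = 627 W/m^2
P = 1.52 * 0.155 * 627
P = 147.72 W

147.72


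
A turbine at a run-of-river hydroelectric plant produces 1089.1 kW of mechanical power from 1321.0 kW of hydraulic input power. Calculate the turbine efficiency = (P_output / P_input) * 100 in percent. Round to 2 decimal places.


Turbine efficiency = (output power / input power) * 100
eta = (1089.1 / 1321.0) * 100
eta = 82.45%

82.45


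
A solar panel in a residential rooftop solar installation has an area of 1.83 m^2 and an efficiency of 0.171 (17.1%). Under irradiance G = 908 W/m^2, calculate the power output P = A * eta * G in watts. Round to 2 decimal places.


Use the solar power formula P = A * eta * G.
Given: A = 1.83 m^2, eta = 0.171, G = 908 W/m^2
P = 1.83 * 0.171 * 908
P = 284.14 W

284.14


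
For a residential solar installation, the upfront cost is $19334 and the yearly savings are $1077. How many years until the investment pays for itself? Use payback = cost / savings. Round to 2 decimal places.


Simple payback period = initial cost / annual savings
Payback = 19334 / 1077
Payback = 17.95 years

17.95


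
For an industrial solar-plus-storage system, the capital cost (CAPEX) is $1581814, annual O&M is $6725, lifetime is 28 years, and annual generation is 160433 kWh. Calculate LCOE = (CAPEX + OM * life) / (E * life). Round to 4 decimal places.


Total cost = CAPEX + OM * lifetime = 1581814 + 6725 * 28 = 1581814 + 188300 = 1770114
Total generation = annual * lifetime = 160433 * 28 = 4492124 kWh
LCOE = 1770114 / 4492124
LCOE = 0.3940 $/kWh

0.3940


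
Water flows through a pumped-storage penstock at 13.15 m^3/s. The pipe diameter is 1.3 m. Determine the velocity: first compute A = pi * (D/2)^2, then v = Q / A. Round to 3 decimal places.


Compute pipe cross-sectional area:
  A = pi * (D/2)^2 = pi * (1.3/2)^2 = 1.3273 m^2
Calculate velocity:
  v = Q / A = 13.15 / 1.3273
  v = 9.907 m/s

9.907


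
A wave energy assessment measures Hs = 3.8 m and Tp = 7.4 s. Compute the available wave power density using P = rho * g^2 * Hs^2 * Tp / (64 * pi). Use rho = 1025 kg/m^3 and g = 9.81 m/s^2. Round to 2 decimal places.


Apply wave power formula:
  g^2 = 9.81^2 = 96.2361
  Hs^2 = 3.8^2 = 14.44
  Numerator = rho * g^2 * Hs^2 * Tp = 1025 * 96.2361 * 14.44 * 7.4 = 10540489.82
  Denominator = 64 * pi = 201.0619
  P = 10540489.82 / 201.0619 = 52424.10 W/m

52424.10


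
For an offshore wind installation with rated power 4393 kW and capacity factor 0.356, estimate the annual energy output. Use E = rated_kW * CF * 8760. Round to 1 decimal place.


Annual energy = rated_kW * capacity_factor * hours_per_year
Given: P_rated = 4393 kW, CF = 0.356, hours = 8760
E = 4393 * 0.356 * 8760
E = 13699834.1 kWh

13699834.1


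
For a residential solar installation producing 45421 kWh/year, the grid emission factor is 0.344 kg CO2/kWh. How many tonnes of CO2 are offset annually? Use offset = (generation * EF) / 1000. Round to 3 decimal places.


CO2 offset in kg = generation * emission_factor
CO2 offset = 45421 * 0.344 = 15624.82 kg
Convert to tonnes:
  CO2 offset = 15624.82 / 1000 = 15.625 tonnes

15.625


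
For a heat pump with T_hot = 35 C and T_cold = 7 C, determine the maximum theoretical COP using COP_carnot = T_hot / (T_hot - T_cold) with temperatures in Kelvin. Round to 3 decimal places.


Convert to Kelvin:
  T_hot = 35 + 273.15 = 308.15 K
  T_cold = 7 + 273.15 = 280.15 K
Apply Carnot COP formula:
  COP = T_hot_K / (T_hot_K - T_cold_K) = 308.15 / 28.0
  COP = 11.005

11.005


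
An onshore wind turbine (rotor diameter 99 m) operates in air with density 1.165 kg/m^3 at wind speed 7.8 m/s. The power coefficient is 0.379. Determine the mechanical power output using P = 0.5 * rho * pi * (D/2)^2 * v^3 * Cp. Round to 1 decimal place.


Step 1 -- Compute swept area:
  A = pi * (D/2)^2 = pi * (99/2)^2 = 7697.69 m^2
Step 2 -- Apply wind power equation:
  P = 0.5 * rho * A * v^3 * Cp
  v^3 = 7.8^3 = 474.552
  P = 0.5 * 1.165 * 7697.69 * 474.552 * 0.379
  P = 806453.3 W

806453.3


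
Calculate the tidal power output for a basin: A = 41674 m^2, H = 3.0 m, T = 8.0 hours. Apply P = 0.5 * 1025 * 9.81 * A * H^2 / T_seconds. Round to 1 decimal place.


Convert period to seconds: T = 8.0 * 3600 = 28800.0 s
H^2 = 3.0^2 = 9.0
P = 0.5 * rho * g * A * H^2 / T
P = 0.5 * 1025 * 9.81 * 41674 * 9.0 / 28800.0
P = 65475.4 W

65475.4


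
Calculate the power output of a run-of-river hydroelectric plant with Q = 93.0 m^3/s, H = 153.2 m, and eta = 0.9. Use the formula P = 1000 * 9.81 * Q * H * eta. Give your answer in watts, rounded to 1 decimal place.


Apply the hydropower formula P = rho * g * Q * H * eta
rho * g = 1000 * 9.81 = 9810.0
P = 9810.0 * 93.0 * 153.2 * 0.9
P = 125792060.4 W

125792060.4


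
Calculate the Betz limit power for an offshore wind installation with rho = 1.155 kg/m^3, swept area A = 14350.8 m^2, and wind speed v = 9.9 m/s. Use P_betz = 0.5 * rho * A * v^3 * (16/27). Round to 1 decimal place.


The Betz coefficient Cp_max = 16/27 = 0.5926
v^3 = 9.9^3 = 970.299
P_betz = 0.5 * rho * A * v^3 * Cp_max
P_betz = 0.5 * 1.155 * 14350.8 * 970.299 * 0.5926
P_betz = 4765296.2 W

4765296.2


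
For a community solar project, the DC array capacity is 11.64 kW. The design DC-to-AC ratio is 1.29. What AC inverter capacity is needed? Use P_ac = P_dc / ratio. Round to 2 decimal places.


The inverter AC capacity is determined by the DC/AC ratio.
Given: P_dc = 11.64 kW, DC/AC ratio = 1.29
P_ac = P_dc / ratio = 11.64 / 1.29
P_ac = 9.02 kW

9.02


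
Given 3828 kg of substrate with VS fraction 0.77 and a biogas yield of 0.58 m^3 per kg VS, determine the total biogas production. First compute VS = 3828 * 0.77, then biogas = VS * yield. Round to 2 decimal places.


Compute volatile solids:
  VS = mass * VS_fraction = 3828 * 0.77 = 2947.56 kg
Calculate biogas volume:
  Biogas = VS * specific_yield = 2947.56 * 0.58
  Biogas = 1709.58 m^3

1709.58


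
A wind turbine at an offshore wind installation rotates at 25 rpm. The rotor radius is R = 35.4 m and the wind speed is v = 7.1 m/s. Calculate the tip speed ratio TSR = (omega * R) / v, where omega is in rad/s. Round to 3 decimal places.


Convert rotational speed to rad/s:
  omega = 25 * 2 * pi / 60 = 2.618 rad/s
Compute tip speed:
  v_tip = omega * R = 2.618 * 35.4 = 92.677 m/s
Tip speed ratio:
  TSR = v_tip / v_wind = 92.677 / 7.1 = 13.053

13.053


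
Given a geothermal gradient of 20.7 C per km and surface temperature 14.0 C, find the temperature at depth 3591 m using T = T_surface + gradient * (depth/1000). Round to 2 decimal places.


Convert depth to km: 3591 / 1000 = 3.591 km
Temperature increase = gradient * depth_km = 20.7 * 3.591 = 74.33 C
Temperature at depth = T_surface + delta_T = 14.0 + 74.33
T = 88.33 C

88.33


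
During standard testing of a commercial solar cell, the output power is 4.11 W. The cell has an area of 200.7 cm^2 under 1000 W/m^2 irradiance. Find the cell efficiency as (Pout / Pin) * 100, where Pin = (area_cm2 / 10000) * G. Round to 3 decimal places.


First compute the input power:
  Pin = area_cm2 / 10000 * G = 200.7 / 10000 * 1000 = 20.07 W
Then compute efficiency:
  Efficiency = (Pout / Pin) * 100 = (4.11 / 20.07) * 100
  Efficiency = 20.478%

20.478


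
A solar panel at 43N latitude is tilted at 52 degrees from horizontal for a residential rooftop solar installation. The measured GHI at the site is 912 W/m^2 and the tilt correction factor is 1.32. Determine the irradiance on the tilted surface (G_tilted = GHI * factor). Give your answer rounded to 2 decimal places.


Identify the given values:
  GHI = 912 W/m^2, tilt correction factor = 1.32
Apply the formula G_tilted = GHI * factor:
  G_tilted = 912 * 1.32
  G_tilted = 1203.84 W/m^2

1203.84


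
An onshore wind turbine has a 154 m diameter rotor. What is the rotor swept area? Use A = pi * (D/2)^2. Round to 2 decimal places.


Compute the rotor radius:
  r = D / 2 = 154 / 2 = 77.0 m
Calculate swept area:
  A = pi * r^2 = pi * 77.0^2
  A = 18626.50 m^2

18626.50


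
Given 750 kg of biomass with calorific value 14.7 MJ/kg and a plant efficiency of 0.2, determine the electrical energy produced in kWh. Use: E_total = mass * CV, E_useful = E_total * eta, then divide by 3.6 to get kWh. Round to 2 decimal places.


Total energy = mass * CV = 750 * 14.7 = 11025.0 MJ
Useful energy = total * eta = 11025.0 * 0.2 = 2205.0 MJ
Convert to kWh: 2205.0 / 3.6
Useful energy = 612.50 kWh

612.50


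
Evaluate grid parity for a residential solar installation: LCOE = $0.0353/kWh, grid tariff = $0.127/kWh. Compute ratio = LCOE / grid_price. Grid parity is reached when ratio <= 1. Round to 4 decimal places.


Compare LCOE to grid price:
  LCOE = $0.0353/kWh, Grid price = $0.127/kWh
  Ratio = LCOE / grid_price = 0.0353 / 0.127 = 0.2780
  Grid parity achieved (ratio <= 1)? yes

0.2780


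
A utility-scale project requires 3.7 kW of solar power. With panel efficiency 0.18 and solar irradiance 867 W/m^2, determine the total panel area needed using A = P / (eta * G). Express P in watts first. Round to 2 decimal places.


Convert target power to watts: P = 3.7 * 1000 = 3700.0 W
Compute denominator: eta * G = 0.18 * 867 = 156.06
Required area A = P / (eta * G) = 3700.0 / 156.06
A = 23.71 m^2

23.71


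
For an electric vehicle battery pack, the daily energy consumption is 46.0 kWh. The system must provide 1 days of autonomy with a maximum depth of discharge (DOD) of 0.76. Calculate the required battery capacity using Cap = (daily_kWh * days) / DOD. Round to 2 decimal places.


Total energy needed = daily * days = 46.0 * 1 = 46.0 kWh
Account for depth of discharge:
  Cap = total_energy / DOD = 46.0 / 0.76
  Cap = 60.53 kWh

60.53


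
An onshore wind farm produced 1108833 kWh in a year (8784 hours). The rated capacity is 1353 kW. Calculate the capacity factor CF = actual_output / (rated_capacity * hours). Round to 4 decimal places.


Capacity factor = actual output / maximum possible output
Maximum possible = rated * hours = 1353 * 8784 = 11884752 kWh
CF = 1108833 / 11884752
CF = 0.0933

0.0933


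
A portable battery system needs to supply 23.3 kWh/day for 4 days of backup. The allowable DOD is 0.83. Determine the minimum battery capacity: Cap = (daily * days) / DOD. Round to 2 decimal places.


Total energy needed = daily * days = 23.3 * 4 = 93.2 kWh
Account for depth of discharge:
  Cap = total_energy / DOD = 93.2 / 0.83
  Cap = 112.29 kWh

112.29


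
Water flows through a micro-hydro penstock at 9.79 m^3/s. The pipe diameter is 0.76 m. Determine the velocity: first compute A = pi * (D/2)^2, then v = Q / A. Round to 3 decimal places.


Compute pipe cross-sectional area:
  A = pi * (D/2)^2 = pi * (0.76/2)^2 = 0.4536 m^2
Calculate velocity:
  v = Q / A = 9.79 / 0.4536
  v = 21.581 m/s

21.581


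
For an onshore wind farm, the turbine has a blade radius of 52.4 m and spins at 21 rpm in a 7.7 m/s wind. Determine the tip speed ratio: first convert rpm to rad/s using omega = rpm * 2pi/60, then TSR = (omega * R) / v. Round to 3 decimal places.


Convert rotational speed to rad/s:
  omega = 21 * 2 * pi / 60 = 2.1991 rad/s
Compute tip speed:
  v_tip = omega * R = 2.1991 * 52.4 = 115.234 m/s
Tip speed ratio:
  TSR = v_tip / v_wind = 115.234 / 7.7 = 14.965

14.965


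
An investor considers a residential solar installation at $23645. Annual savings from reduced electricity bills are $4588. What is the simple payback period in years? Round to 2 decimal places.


Simple payback period = initial cost / annual savings
Payback = 23645 / 4588
Payback = 5.15 years

5.15


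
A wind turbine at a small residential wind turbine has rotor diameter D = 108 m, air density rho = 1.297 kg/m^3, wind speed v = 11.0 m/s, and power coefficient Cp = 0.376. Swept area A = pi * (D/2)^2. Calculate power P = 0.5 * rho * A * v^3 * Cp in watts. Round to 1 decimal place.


Step 1 -- Compute swept area:
  A = pi * (D/2)^2 = pi * (108/2)^2 = 9160.88 m^2
Step 2 -- Apply wind power equation:
  P = 0.5 * rho * A * v^3 * Cp
  v^3 = 11.0^3 = 1331.0
  P = 0.5 * 1.297 * 9160.88 * 1331.0 * 0.376
  P = 2973125.7 W

2973125.7


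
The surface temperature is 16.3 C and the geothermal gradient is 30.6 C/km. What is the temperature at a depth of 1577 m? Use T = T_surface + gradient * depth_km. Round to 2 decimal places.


Convert depth to km: 1577 / 1000 = 1.577 km
Temperature increase = gradient * depth_km = 30.6 * 1.577 = 48.26 C
Temperature at depth = T_surface + delta_T = 16.3 + 48.26
T = 64.56 C

64.56


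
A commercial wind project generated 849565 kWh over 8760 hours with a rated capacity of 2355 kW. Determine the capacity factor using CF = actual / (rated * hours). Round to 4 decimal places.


Capacity factor = actual output / maximum possible output
Maximum possible = rated * hours = 2355 * 8760 = 20629800 kWh
CF = 849565 / 20629800
CF = 0.0412

0.0412


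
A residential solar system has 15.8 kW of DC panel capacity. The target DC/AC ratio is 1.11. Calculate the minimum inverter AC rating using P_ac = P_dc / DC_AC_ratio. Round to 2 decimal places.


The inverter AC capacity is determined by the DC/AC ratio.
Given: P_dc = 15.8 kW, DC/AC ratio = 1.11
P_ac = P_dc / ratio = 15.8 / 1.11
P_ac = 14.23 kW

14.23


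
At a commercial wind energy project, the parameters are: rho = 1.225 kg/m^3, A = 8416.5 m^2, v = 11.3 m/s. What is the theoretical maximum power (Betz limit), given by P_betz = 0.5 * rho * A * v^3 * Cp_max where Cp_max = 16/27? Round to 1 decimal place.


The Betz coefficient Cp_max = 16/27 = 0.5926
v^3 = 11.3^3 = 1442.897
P_betz = 0.5 * rho * A * v^3 * Cp_max
P_betz = 0.5 * 1.225 * 8416.5 * 1442.897 * 0.5926
P_betz = 4407874.0 W

4407874.0


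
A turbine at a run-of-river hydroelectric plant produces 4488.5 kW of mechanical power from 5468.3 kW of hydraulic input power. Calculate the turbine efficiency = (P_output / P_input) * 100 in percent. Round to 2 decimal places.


Turbine efficiency = (output power / input power) * 100
eta = (4488.5 / 5468.3) * 100
eta = 82.08%

82.08
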